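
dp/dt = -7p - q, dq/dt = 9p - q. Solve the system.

Coefficient matrix A = [[-7, -1], [9, -1]].
Characteristic polynomial det(A - λI) = λ^2 + 8λ + 16 = 0.
Single eigenvalue λ = -4 with algebraic multiplicity 2.
Eigenvector v = (1,-3); generalized eigenvector w with (A-λI)w=v is (-1,2).
General solution: e^(-4t)[C_1·v + C_2·(t·v + w)].

p(t) = C_1e^(-4t) + C_2te^(-4t) - C_2e^(-4t), q(t) = -3C_1e^(-4t) - 3C_2te^(-4t) + 2C_2e^(-4t)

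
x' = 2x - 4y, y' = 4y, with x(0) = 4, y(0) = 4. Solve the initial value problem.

x(t) = -8e^(4t) + 12e^(2t), y(t) = 4e^(4t)

Coefficient matrix A = [[2, -4], [0, 4]].
Characteristic polynomial det(A - λI) = λ^2 - 6λ + 8 = 0.
Eigenvalues λ = 2, 4.
For λ=2: (A-λI) row 1 is [0, -4], so an eigenvector is (1, 0).
For λ=4: (A-λI) row 1 is [-2, -4], so an eigenvector is (2, -1).
General solution: C_1e^(2t)(1,0) + C_2e^(4t)(2,-1).
Applying x(0)=4, y(0)=4 gives C_1=12, C_2=-4.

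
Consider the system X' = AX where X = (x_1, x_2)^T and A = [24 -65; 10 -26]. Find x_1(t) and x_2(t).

Coefficient matrix A = [[24, -65], [10, -26]].
Characteristic polynomial det(A - λI) = λ^2 + 2λ + 26 = 0.
Eigenvalues λ = -1 ± 5i (complex conjugate pair).
For λ=-1+5i: an eigenvector is (2,1) - i(-3,-1) = (2 + 3i, 1 + i).
A real fundamental pair from Re and Im of e^((-1+5i)t)v: X_1 = e^(-t)(cos(5t)·(2,1) + sin(5t)·(-3,-1)), X_2 = e^(-t)(sin(5t)·(2,1) - cos(5t)·(-3,-1)).
General solution: C_1X_1 + C_2X_2.

x_1(t) = -3C_1e^(-t)sin(5t) + 2C_1e^(-t)cos(5t) + 2C_2e^(-t)sin(5t) + 3C_2e^(-t)cos(5t), x_2(t) = -C_1e^(-t)sin(5t) + C_1e^(-t)cos(5t) + C_2e^(-t)sin(5t) + C_2e^(-t)cos(5t)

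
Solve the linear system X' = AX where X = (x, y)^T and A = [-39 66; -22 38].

x(t) = -2C_1e^(-6t) - 3C_2e^(5t), y(t) = -C_1e^(-6t) - 2C_2e^(5t)

Coefficient matrix A = [[-39, 66], [-22, 38]].
Characteristic polynomial det(A - λI) = λ^2 + λ - 30 = 0.
Eigenvalues λ = -6, 5.
For λ=-6: (A-λI) row 1 is [-33, 66], so an eigenvector is (-2, -1).
For λ=5: (A-λI) row 1 is [-44, 66], so an eigenvector is (-3, -2).
General solution: C_1e^(-6t)(-2,-1) + C_2e^(5t)(-3,-2).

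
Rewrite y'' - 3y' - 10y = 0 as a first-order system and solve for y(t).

Let x_1 = y, x_2 = y'. Then x_1' = x_2 and x_2' = 10x_1 + 3x_2.
A = [[0,1],[10,3]]; det(A-λI) = λ^2 - 3λ - 10.
Eigenvalues λ = -2, 5 with eigenvectors (1,-2), (1,5).

y(t) = c_1e^(-2t) + c_2e^(5t)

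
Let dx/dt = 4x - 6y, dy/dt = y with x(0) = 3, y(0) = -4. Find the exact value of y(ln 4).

A = [[4,-6],[0,1]]; eigenvalues λ = 4, 1.
Eigenvectors: (1,0) for λ=4, (2,1) for λ=1.
From the initial condition, c_1 = 11, c_2 = -4.
y(ln 4) = (11)(4^4)(0) + (-4)(4^1)(1) = -16.

-16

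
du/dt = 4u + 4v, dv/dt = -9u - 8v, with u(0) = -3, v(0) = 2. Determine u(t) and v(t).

u(t) = -10te^(-2t) - 3e^(-2t), v(t) = 15te^(-2t) + 2e^(-2t)

Coefficient matrix A = [[4, 4], [-9, -8]].
Characteristic polynomial det(A - λI) = λ^2 + 4λ + 4 = 0.
Single eigenvalue λ = -2 with algebraic multiplicity 2.
Eigenvector v = (-2,3); generalized eigenvector w with (A-λI)w=v is (1,-2).
General solution: e^(-2t)[K_1·v + K_2·(t·v + w)].
Applying u(0)=-3, v(0)=2 gives K_1=4, K_2=5.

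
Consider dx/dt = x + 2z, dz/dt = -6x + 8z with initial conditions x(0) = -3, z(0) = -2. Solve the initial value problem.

Coefficient matrix A = [[1, 2], [-6, 8]].
Characteristic polynomial det(A - λI) = λ^2 - 9λ + 20 = 0.
Eigenvalues λ = 5, 4.
For λ=5: (A-λI) row 1 is [-4, 2], so an eigenvector is (-1, -2).
For λ=4: (A-λI) row 1 is [-3, 2], so an eigenvector is (2, 3).
General solution: C_1e^(5t)(-1,-2) + C_2e^(4t)(2,3).
Applying x(0)=-3, z(0)=-2 gives C_1=-5, C_2=-4.

x(t) = 5e^(5t) - 8e^(4t), z(t) = 10e^(5t) - 12e^(4t)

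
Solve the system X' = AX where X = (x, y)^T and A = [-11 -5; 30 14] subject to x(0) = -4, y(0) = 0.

Coefficient matrix A = [[-11, -5], [30, 14]].
Characteristic polynomial det(A - λI) = λ^2 - 3λ - 4 = 0.
Eigenvalues λ = 4, -1.
For λ=4: (A-λI) row 1 is [-15, -5], so an eigenvector is (1, -3).
For λ=-1: (A-λI) row 1 is [-10, -5], so an eigenvector is (1, -2).
General solution: C_1e^(4t)(1,-3) + C_2e^(-t)(1,-2).
Applying x(0)=-4, y(0)=0 gives C_1=8, C_2=-12.

x(t) = 8e^(4t) - 12e^(-t), y(t) = -24e^(4t) + 24e^(-t)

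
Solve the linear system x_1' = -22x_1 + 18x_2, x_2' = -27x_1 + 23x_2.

Coefficient matrix A = [[-22, 18], [-27, 23]].
Characteristic polynomial det(A - λI) = λ^2 - λ - 20 = 0.
Eigenvalues λ = -4, 5.
For λ=-4: (A-λI) row 1 is [-18, 18], so an eigenvector is (1, 1).
For λ=5: (A-λI) row 1 is [-27, 18], so an eigenvector is (-2, -3).
General solution: c_1e^(-4t)(1,1) + c_2e^(5t)(-2,-3).

x_1(t) = c_1e^(-4t) - 2c_2e^(5t), x_2(t) = c_1e^(-4t) - 3c_2e^(5t)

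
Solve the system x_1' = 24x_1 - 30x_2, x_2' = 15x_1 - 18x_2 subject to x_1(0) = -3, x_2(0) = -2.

x_1(t) = -e^(3t)sin(3t) - 3e^(3t)cos(3t), x_2(t) = -e^(3t)sin(3t) - 2e^(3t)cos(3t)

Coefficient matrix A = [[24, -30], [15, -18]].
Characteristic polynomial det(A - λI) = λ^2 - 6λ + 18 = 0.
Eigenvalues λ = 3 ± 3i (complex conjugate pair).
For λ=3+3i: an eigenvector is (-3,-2) - i(-1,-1) = (-3 + i, -2 + i).
A real fundamental pair from Re and Im of e^((3+3i)t)v: X_1 = e^(3t)(cos(3t)·(-3,-2) + sin(3t)·(-1,-1)), X_2 = e^(3t)(sin(3t)·(-3,-2) - cos(3t)·(-1,-1)).
General solution: K_1X_1 + K_2X_2.
Applying x_1(0)=-3, x_2(0)=-2 gives K_1=1, K_2=0.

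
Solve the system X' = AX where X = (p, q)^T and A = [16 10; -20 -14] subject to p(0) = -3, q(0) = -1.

p(t) = -7e^(6t) + 4e^(-4t), q(t) = 7e^(6t) - 8e^(-4t)

Coefficient matrix A = [[16, 10], [-20, -14]].
Characteristic polynomial det(A - λI) = λ^2 - 2λ - 24 = 0.
Eigenvalues λ = -4, 6.
For λ=-4: (A-λI) row 1 is [20, 10], so an eigenvector is (1, -2).
For λ=6: (A-λI) row 1 is [10, 10], so an eigenvector is (-1, 1).
General solution: c_1e^(-4t)(1,-2) + c_2e^(6t)(-1,1).
Applying p(0)=-3, q(0)=-1 gives c_1=4, c_2=7.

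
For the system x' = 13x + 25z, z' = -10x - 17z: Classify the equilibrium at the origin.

stable spiral

A = [[13,25],[-10,-17]]; det(A-λI) = λ^2 + 4λ + 29.
λ = -2 ± 5i: negative real part.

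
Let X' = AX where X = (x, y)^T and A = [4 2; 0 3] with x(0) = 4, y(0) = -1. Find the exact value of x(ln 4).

640

A = [[4,2],[0,3]]; eigenvalues λ = 4, 3.
Eigenvectors: (1,0) for λ=4, (2,-1) for λ=3.
From the initial condition, c_1 = 2, c_2 = 1.
x(ln 4) = (2)(4^4)(1) + (1)(4^3)(2) = 640.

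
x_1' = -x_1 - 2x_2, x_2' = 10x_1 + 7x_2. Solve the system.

x_1(t) = K_1e^(3t)cos(2t) + K_2e^(3t)sin(2t), x_2(t) = K_1e^(3t)sin(2t) - 2K_1e^(3t)cos(2t) - 2K_2e^(3t)sin(2t) - K_2e^(3t)cos(2t)

Coefficient matrix A = [[-1, -2], [10, 7]].
Characteristic polynomial det(A - λI) = λ^2 - 6λ + 13 = 0.
Eigenvalues λ = 3 ± 2i (complex conjugate pair).
For λ=3+2i: an eigenvector is (1,-2) - i(0,1) = (1, -2 - i).
A real fundamental pair from Re and Im of e^((3+2i)t)v: X_1 = e^(3t)(cos(2t)·(1,-2) + sin(2t)·(0,1)), X_2 = e^(3t)(sin(2t)·(1,-2) - cos(2t)·(0,1)).
General solution: K_1X_1 + K_2X_2.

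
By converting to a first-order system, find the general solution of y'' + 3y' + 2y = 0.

Let x_1 = y, x_2 = y'. Then x_1' = x_2 and x_2' = -2x_1 - 3x_2.
A = [[0,1],[-2,-3]]; det(A-λI) = λ^2 + 3λ + 2.
Eigenvalues λ = -2, -1 with eigenvectors (1,-2), (1,-1).

y(t) = K_1e^(-2t) + K_2e^(-t)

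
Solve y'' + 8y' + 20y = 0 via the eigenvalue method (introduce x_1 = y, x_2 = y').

Let x_1 = y, x_2 = y'. Then x_1' = x_2 and x_2' = -20x_1 - 8x_2.
A = [[0,1],[-20,-8]]; det(A-λI) = λ^2 + 8λ + 20.
Eigenvalues λ = -4 ± 2i.

y(t) = K_1e^(-4t)cos(2t) + K_2e^(-4t)sin(2t)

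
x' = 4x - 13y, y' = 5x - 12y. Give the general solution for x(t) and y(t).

Coefficient matrix A = [[4, -13], [5, -12]].
Characteristic polynomial det(A - λI) = λ^2 + 8λ + 17 = 0.
Eigenvalues λ = -4 ± i (complex conjugate pair).
For λ=-4+i: an eigenvector is (-3,-2) - i(2,1) = (-3 - 2i, -2 - i).
A real fundamental pair from Re and Im of e^((-4+i)t)v: X_1 = e^(-4t)(cos(t)·(-3,-2) + sin(t)·(2,1)), X_2 = e^(-4t)(sin(t)·(-3,-2) - cos(t)·(2,1)).
General solution: C_1X_1 + C_2X_2.

x(t) = 2C_1e^(-4t)sin(t) - 3C_1e^(-4t)cos(t) - 3C_2e^(-4t)sin(t) - 2C_2e^(-4t)cos(t), y(t) = C_1e^(-4t)sin(t) - 2C_1e^(-4t)cos(t) - 2C_2e^(-4t)sin(t) - C_2e^(-4t)cos(t)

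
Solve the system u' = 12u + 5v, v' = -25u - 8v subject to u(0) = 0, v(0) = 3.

u(t) = 3e^(2t)sin(5t), v(t) = -6e^(2t)sin(5t) + 3e^(2t)cos(5t)

Coefficient matrix A = [[12, 5], [-25, -8]].
Characteristic polynomial det(A - λI) = λ^2 - 4λ + 29 = 0.
Eigenvalues λ = 2 ± 5i (complex conjugate pair).
For λ=2+5i: an eigenvector is (-1,2) - i(0,1) = (-1, 2 - i).
A real fundamental pair from Re and Im of e^((2+5i)t)v: X_1 = e^(2t)(cos(5t)·(-1,2) + sin(5t)·(0,1)), X_2 = e^(2t)(sin(5t)·(-1,2) - cos(5t)·(0,1)).
General solution: C_1X_1 + C_2X_2.
Applying u(0)=0, v(0)=3 gives C_1=0, C_2=-3.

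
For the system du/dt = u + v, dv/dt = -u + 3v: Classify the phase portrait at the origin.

unstable improper node

A = [[1,1],[-1,3]]; det(A-λI) = λ^2 - 4λ + 4.
repeated λ = 2 with a single eigenvector.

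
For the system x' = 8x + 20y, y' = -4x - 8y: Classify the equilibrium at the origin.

center

A = [[8,20],[-4,-8]]; det(A-λI) = λ^2 + 16.
λ = 0 ± 4i: zero real part.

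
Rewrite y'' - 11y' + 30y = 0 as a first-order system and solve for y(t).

Let x_1 = y, x_2 = y'. Then x_1' = x_2 and x_2' = -30x_1 + 11x_2.
A = [[0,1],[-30,11]]; det(A-λI) = λ^2 - 11λ + 30.
Eigenvalues λ = 5, 6 with eigenvectors (1,5), (1,6).

y(t) = c_1e^(5t) + c_2e^(6t)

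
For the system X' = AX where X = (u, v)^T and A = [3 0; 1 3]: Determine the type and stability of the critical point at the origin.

unstable improper node

A = [[3,0],[1,3]]; det(A-λI) = λ^2 - 6λ + 9.
repeated λ = 3 with a single eigenvector.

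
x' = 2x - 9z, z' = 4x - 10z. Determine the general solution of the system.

x(t) = -3K_1e^(-4t) - 3K_2te^(-4t) - 2K_2e^(-4t), z(t) = -2K_1e^(-4t) - 2K_2te^(-4t) - K_2e^(-4t)

Coefficient matrix A = [[2, -9], [4, -10]].
Characteristic polynomial det(A - λI) = λ^2 + 8λ + 16 = 0.
Single eigenvalue λ = -4 with algebraic multiplicity 2.
Eigenvector v = (-3,-2); generalized eigenvector w with (A-λI)w=v is (-2,-1).
General solution: e^(-4t)[K_1·v + K_2·(t·v + w)].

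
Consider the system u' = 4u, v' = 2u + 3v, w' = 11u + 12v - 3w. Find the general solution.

u(t) = K_1e^(4t), v(t) = 2K_1e^(4t) + K_2e^(3t), w(t) = 5K_1e^(4t) + 2K_2e^(3t) + K_3e^(-3t)

Coefficient matrix A = [[4, 0, 0], [2, 3, 0], [11, 12, -3]].
det(A - λI) = 0 gives eigenvalues λ = 4, 3, -3.
For λ=4: eigenvector (1,2,5).
For λ=3: eigenvector (0,1,2).
For λ=-3: eigenvector (0,0,1).
General solution: K_1e^(4t)(1,2,5) + K_2e^(3t)(0,1,2) + K_3e^(-3t)(0,0,1).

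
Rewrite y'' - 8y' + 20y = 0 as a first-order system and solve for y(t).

y(t) = K_1e^(4t)cos(2t) + K_2e^(4t)sin(2t)

Let x_1 = y, x_2 = y'. Then x_1' = x_2 and x_2' = -20x_1 + 8x_2.
A = [[0,1],[-20,8]]; det(A-λI) = λ^2 - 8λ + 20.
Eigenvalues λ = 4 ± 2i.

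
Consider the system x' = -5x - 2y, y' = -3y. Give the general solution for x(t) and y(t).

Coefficient matrix A = [[-5, -2], [0, -3]].
Characteristic polynomial det(A - λI) = λ^2 + 8λ + 15 = 0.
Eigenvalues λ = -5, -3.
For λ=-5: (A-λI) row 1 is [0, -2], so an eigenvector is (1, 0).
For λ=-3: (A-λI) row 1 is [-2, -2], so an eigenvector is (-1, 1).
General solution: K_1e^(-5t)(1,0) + K_2e^(-3t)(-1,1).

x(t) = K_1e^(-5t) - K_2e^(-3t), y(t) = K_2e^(-3t)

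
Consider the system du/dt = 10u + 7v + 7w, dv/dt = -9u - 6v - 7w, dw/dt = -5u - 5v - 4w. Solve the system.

Coefficient matrix A = [[10, 7, 7], [-9, -6, -7], [-5, -5, -4]].
det(A - λI) = 0 gives eigenvalues λ = 1, 3, -4.
For λ=1: eigenvector (0,1,-1).
For λ=3: eigenvector (1,-1,0).
For λ=-4: eigenvector (-1,1,1).
General solution: C_1e^(t)(0,1,-1) + C_2e^(3t)(1,-1,0) + C_3e^(-4t)(-1,1,1).

u(t) = C_2e^(3t) - C_3e^(-4t), v(t) = C_1e^(t) - C_2e^(3t) + C_3e^(-4t), w(t) = -C_1e^(t) + C_3e^(-4t)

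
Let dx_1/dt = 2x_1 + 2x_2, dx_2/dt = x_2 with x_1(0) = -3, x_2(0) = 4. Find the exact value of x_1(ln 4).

A = [[2,2],[0,1]]; eigenvalues λ = 1, 2.
Eigenvectors: (2,-1) for λ=1, (1,0) for λ=2.
From the initial condition, c_1 = -4, c_2 = 5.
x_1(ln 4) = (-4)(4^1)(2) + (5)(4^2)(1) = 48.

48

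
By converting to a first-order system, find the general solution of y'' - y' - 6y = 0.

y(t) = C_1e^(3t) + C_2e^(-2t)

Let x_1 = y, x_2 = y'. Then x_1' = x_2 and x_2' = 6x_1 + x_2.
A = [[0,1],[6,1]]; det(A-λI) = λ^2 - λ - 6.
Eigenvalues λ = 3, -2 with eigenvectors (1,3), (1,-2).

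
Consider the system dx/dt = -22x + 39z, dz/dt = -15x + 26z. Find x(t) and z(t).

x(t) = -3C_1e^(2t)sin(3t) + 2C_1e^(2t)cos(3t) + 2C_2e^(2t)sin(3t) + 3C_2e^(2t)cos(3t), z(t) = -2C_1e^(2t)sin(3t) + C_1e^(2t)cos(3t) + C_2e^(2t)sin(3t) + 2C_2e^(2t)cos(3t)

Coefficient matrix A = [[-22, 39], [-15, 26]].
Characteristic polynomial det(A - λI) = λ^2 - 4λ + 13 = 0.
Eigenvalues λ = 2 ± 3i (complex conjugate pair).
For λ=2+3i: an eigenvector is (2,1) - i(-3,-2) = (2 + 3i, 1 + 2i).
A real fundamental pair from Re and Im of e^((2+3i)t)v: X_1 = e^(2t)(cos(3t)·(2,1) + sin(3t)·(-3,-2)), X_2 = e^(2t)(sin(3t)·(2,1) - cos(3t)·(-3,-2)).
General solution: C_1X_1 + C_2X_2.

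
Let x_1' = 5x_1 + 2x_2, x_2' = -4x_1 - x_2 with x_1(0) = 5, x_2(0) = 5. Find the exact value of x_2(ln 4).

A = [[5,2],[-4,-1]]; eigenvalues λ = 3, 1.
Eigenvectors: (-1,1) for λ=3, (1,-2) for λ=1.
From the initial condition, c_1 = -15, c_2 = -10.
x_2(ln 4) = (-15)(4^3)(1) + (-10)(4^1)(-2) = -880.

-880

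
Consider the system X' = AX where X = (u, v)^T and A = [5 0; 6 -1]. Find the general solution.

Coefficient matrix A = [[5, 0], [6, -1]].
Characteristic polynomial det(A - λI) = λ^2 - 4λ - 5 = 0.
Eigenvalues λ = -1, 5.
For λ=-1: (A-λI) row 1 is [6, 0], so an eigenvector is (0, -1).
For λ=5: (A-λI) row 2 is [6, -6], so an eigenvector is (1, 1).
General solution: C_1e^(-t)(0,-1) + C_2e^(5t)(1,1).

u(t) = C_2e^(5t), v(t) = -C_1e^(-t) + C_2e^(5t)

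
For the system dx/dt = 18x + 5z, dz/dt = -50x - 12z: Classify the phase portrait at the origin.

unstable spiral

A = [[18,5],[-50,-12]]; det(A-λI) = λ^2 - 6λ + 34.
λ = 3 ± 5i: positive real part.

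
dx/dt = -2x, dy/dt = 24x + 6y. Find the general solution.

x(t) = c_2e^(-2t), y(t) = -c_1e^(6t) - 3c_2e^(-2t)

Coefficient matrix A = [[-2, 0], [24, 6]].
Characteristic polynomial det(A - λI) = λ^2 - 4λ - 12 = 0.
Eigenvalues λ = 6, -2.
For λ=6: (A-λI) row 1 is [-8, 0], so an eigenvector is (0, -1).
For λ=-2: (A-λI) row 2 is [24, 8], so an eigenvector is (1, -3).
General solution: c_1e^(6t)(0,-1) + c_2e^(-2t)(1,-3).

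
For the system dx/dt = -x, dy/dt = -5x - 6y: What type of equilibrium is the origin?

A = [[-1,0],[-5,-6]]; det(A-λI) = λ^2 + 7λ + 6.
λ = -6, -1: both negative.

stable node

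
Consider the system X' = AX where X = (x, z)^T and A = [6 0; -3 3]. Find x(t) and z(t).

Coefficient matrix A = [[6, 0], [-3, 3]].
Characteristic polynomial det(A - λI) = λ^2 - 9λ + 18 = 0.
Eigenvalues λ = 6, 3.
For λ=6: (A-λI) row 2 is [-3, -3], so an eigenvector is (1, -1).
For λ=3: (A-λI) row 1 is [3, 0], so an eigenvector is (0, -1).
General solution: C_1e^(6t)(1,-1) + C_2e^(3t)(0,-1).

x(t) = C_1e^(6t), z(t) = -C_1e^(6t) - C_2e^(3t)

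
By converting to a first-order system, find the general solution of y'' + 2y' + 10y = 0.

Let x_1 = y, x_2 = y'. Then x_1' = x_2 and x_2' = -10x_1 - 2x_2.
A = [[0,1],[-10,-2]]; det(A-λI) = λ^2 + 2λ + 10.
Eigenvalues λ = -1 ± 3i.

y(t) = C_1e^(-t)cos(3t) + C_2e^(-t)sin(3t)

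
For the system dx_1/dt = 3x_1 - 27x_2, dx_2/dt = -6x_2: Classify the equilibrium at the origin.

saddle

A = [[3,-27],[0,-6]]; det(A-λI) = λ^2 + 3λ - 18.
λ = -6, 3: opposite signs.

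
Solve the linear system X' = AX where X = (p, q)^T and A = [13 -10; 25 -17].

p(t) = -c_1e^(-2t)sin(5t) + c_1e^(-2t)cos(5t) + c_2e^(-2t)sin(5t) + c_2e^(-2t)cos(5t), q(t) = -c_1e^(-2t)sin(5t) + 2c_1e^(-2t)cos(5t) + 2c_2e^(-2t)sin(5t) + c_2e^(-2t)cos(5t)

Coefficient matrix A = [[13, -10], [25, -17]].
Characteristic polynomial det(A - λI) = λ^2 + 4λ + 29 = 0.
Eigenvalues λ = -2 ± 5i (complex conjugate pair).
For λ=-2+5i: an eigenvector is (1,2) - i(-1,-1) = (1 + i, 2 + i).
A real fundamental pair from Re and Im of e^((-2+5i)t)v: X_1 = e^(-2t)(cos(5t)·(1,2) + sin(5t)·(-1,-1)), X_2 = e^(-2t)(sin(5t)·(1,2) - cos(5t)·(-1,-1)).
General solution: c_1X_1 + c_2X_2.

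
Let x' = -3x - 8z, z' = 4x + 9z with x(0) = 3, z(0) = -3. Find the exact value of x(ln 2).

A = [[-3,-8],[4,9]]; eigenvalues λ = 1, 5.
Eigenvectors: (-2,1) for λ=1, (1,-1) for λ=5.
From the initial condition, c_1 = 0, c_2 = 3.
x(ln 2) = (0)(2^1)(-2) + (3)(2^5)(1) = 96.

96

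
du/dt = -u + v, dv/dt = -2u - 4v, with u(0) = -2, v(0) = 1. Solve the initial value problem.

Coefficient matrix A = [[-1, 1], [-2, -4]].
Characteristic polynomial det(A - λI) = λ^2 + 5λ + 6 = 0.
Eigenvalues λ = -3, -2.
For λ=-3: (A-λI) row 1 is [2, 1], so an eigenvector is (-1, 2).
For λ=-2: (A-λI) row 1 is [1, 1], so an eigenvector is (-1, 1).
General solution: C_1e^(-3t)(-1,2) + C_2e^(-2t)(-1,1).
Applying u(0)=-2, v(0)=1 gives C_1=-1, C_2=3.

u(t) = -3e^(-2t) + e^(-3t), v(t) = 3e^(-2t) - 2e^(-3t)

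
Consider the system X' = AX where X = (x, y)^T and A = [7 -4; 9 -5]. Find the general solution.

x(t) = 2C_1e^(t) + 2C_2te^(t) - C_2e^(t), y(t) = 3C_1e^(t) + 3C_2te^(t) - 2C_2e^(t)

Coefficient matrix A = [[7, -4], [9, -5]].
Characteristic polynomial det(A - λI) = λ^2 - 2λ + 1 = 0.
Single eigenvalue λ = 1 with algebraic multiplicity 2.
Eigenvector v = (2,3); generalized eigenvector w with (A-λI)w=v is (-1,-2).
General solution: e^(t)[C_1·v + C_2·(t·v + w)].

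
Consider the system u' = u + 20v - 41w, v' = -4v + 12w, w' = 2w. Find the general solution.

u(t) = C_1e^(t) - C_2e^(2t) - 4C_3e^(-4t), v(t) = 2C_2e^(2t) + C_3e^(-4t), w(t) = C_2e^(2t)

Coefficient matrix A = [[1, 20, -41], [0, -4, 12], [0, 0, 2]].
det(A - λI) = 0 gives eigenvalues λ = 1, 2, -4.
For λ=1: eigenvector (1,0,0).
For λ=2: eigenvector (-1,2,1).
For λ=-4: eigenvector (-4,1,0).
General solution: C_1e^(t)(1,0,0) + C_2e^(2t)(-1,2,1) + C_3e^(-4t)(-4,1,0).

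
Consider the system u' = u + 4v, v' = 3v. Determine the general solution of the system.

Coefficient matrix A = [[1, 4], [0, 3]].
Characteristic polynomial det(A - λI) = λ^2 - 4λ + 3 = 0.
Eigenvalues λ = 3, 1.
For λ=3: (A-λI) row 1 is [-2, 4], so an eigenvector is (-2, -1).
For λ=1: (A-λI) row 1 is [0, 4], so an eigenvector is (1, 0).
General solution: C_1e^(3t)(-2,-1) + C_2e^(t)(1,0).

u(t) = -2C_1e^(3t) + C_2e^(t), v(t) = -C_1e^(3t)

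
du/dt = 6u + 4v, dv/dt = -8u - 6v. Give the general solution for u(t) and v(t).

u(t) = -c_1e^(-2t) + c_2e^(2t), v(t) = 2c_1e^(-2t) - c_2e^(2t)

Coefficient matrix A = [[6, 4], [-8, -6]].
Characteristic polynomial det(A - λI) = λ^2 - 4 = 0.
Eigenvalues λ = -2, 2.
For λ=-2: (A-λI) row 1 is [8, 4], so an eigenvector is (-1, 2).
For λ=2: (A-λI) row 1 is [4, 4], so an eigenvector is (1, -1).
General solution: c_1e^(-2t)(-1,2) + c_2e^(2t)(1,-1).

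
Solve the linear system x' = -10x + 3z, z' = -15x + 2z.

x(t) = -c_1e^(-4t)cos(3t) - c_2e^(-4t)sin(3t), z(t) = c_1e^(-4t)sin(3t) - 2c_1e^(-4t)cos(3t) - 2c_2e^(-4t)sin(3t) - c_2e^(-4t)cos(3t)

Coefficient matrix A = [[-10, 3], [-15, 2]].
Characteristic polynomial det(A - λI) = λ^2 + 8λ + 25 = 0.
Eigenvalues λ = -4 ± 3i (complex conjugate pair).
For λ=-4+3i: an eigenvector is (-1,-2) - i(0,1) = (-1, -2 - i).
A real fundamental pair from Re and Im of e^((-4+3i)t)v: X_1 = e^(-4t)(cos(3t)·(-1,-2) + sin(3t)·(0,1)), X_2 = e^(-4t)(sin(3t)·(-1,-2) - cos(3t)·(0,1)).
General solution: c_1X_1 + c_2X_2.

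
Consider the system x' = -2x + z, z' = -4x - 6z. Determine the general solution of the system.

x(t) = K_1e^(-4t) + K_2te^(-4t), z(t) = -2K_1e^(-4t) - 2K_2te^(-4t) + K_2e^(-4t)

Coefficient matrix A = [[-2, 1], [-4, -6]].
Characteristic polynomial det(A - λI) = λ^2 + 8λ + 16 = 0.
Single eigenvalue λ = -4 with algebraic multiplicity 2.
Eigenvector v = (1,-2); generalized eigenvector w with (A-λI)w=v is (0,1).
General solution: e^(-4t)[K_1·v + K_2·(t·v + w)].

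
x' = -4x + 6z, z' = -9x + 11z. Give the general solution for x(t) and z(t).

Coefficient matrix A = [[-4, 6], [-9, 11]].
Characteristic polynomial det(A - λI) = λ^2 - 7λ + 10 = 0.
Eigenvalues λ = 5, 2.
For λ=5: (A-λI) row 1 is [-9, 6], so an eigenvector is (-2, -3).
For λ=2: (A-λI) row 1 is [-6, 6], so an eigenvector is (1, 1).
General solution: c_1e^(5t)(-2,-3) + c_2e^(2t)(1,1).

x(t) = -2c_1e^(5t) + c_2e^(2t), z(t) = -3c_1e^(5t) + c_2e^(2t)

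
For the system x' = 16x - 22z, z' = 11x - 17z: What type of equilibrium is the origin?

saddle

A = [[16,-22],[11,-17]]; det(A-λI) = λ^2 + λ - 30.
λ = 5, -6: opposite signs.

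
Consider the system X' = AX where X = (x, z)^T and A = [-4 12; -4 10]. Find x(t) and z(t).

x(t) = 3c_1e^(4t) + 2c_2e^(2t), z(t) = 2c_1e^(4t) + c_2e^(2t)

Coefficient matrix A = [[-4, 12], [-4, 10]].
Characteristic polynomial det(A - λI) = λ^2 - 6λ + 8 = 0.
Eigenvalues λ = 4, 2.
For λ=4: (A-λI) row 1 is [-8, 12], so an eigenvector is (3, 2).
For λ=2: (A-λI) row 1 is [-6, 12], so an eigenvector is (2, 1).
General solution: c_1e^(4t)(3,2) + c_2e^(2t)(2,1).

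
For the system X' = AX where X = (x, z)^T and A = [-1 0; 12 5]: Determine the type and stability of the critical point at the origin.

A = [[-1,0],[12,5]]; det(A-λI) = λ^2 - 4λ - 5.
λ = -1, 5: opposite signs.

saddle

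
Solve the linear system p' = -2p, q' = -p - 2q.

p(t) = -K_2e^(-2t), q(t) = K_1e^(-2t) + K_2te^(-2t)

Coefficient matrix A = [[-2, 0], [-1, -2]].
Characteristic polynomial det(A - λI) = λ^2 + 4λ + 4 = 0.
Single eigenvalue λ = -2 with algebraic multiplicity 2.
Eigenvector v = (0,1); generalized eigenvector w with (A-λI)w=v is (-1,0).
General solution: e^(-2t)[K_1·v + K_2·(t·v + w)].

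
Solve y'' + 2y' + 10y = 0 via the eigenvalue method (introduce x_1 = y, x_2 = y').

Let x_1 = y, x_2 = y'. Then x_1' = x_2 and x_2' = -10x_1 - 2x_2.
A = [[0,1],[-10,-2]]; det(A-λI) = λ^2 + 2λ + 10.
Eigenvalues λ = -1 ± 3i.

y(t) = c_1e^(-t)cos(3t) + c_2e^(-t)sin(3t)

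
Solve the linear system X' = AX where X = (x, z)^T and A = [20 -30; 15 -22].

x(t) = -3C_1e^(-t)sin(3t) + C_1e^(-t)cos(3t) + C_2e^(-t)sin(3t) + 3C_2e^(-t)cos(3t), z(t) = -2C_1e^(-t)sin(3t) + C_1e^(-t)cos(3t) + C_2e^(-t)sin(3t) + 2C_2e^(-t)cos(3t)

Coefficient matrix A = [[20, -30], [15, -22]].
Characteristic polynomial det(A - λI) = λ^2 + 2λ + 10 = 0.
Eigenvalues λ = -1 ± 3i (complex conjugate pair).
For λ=-1+3i: an eigenvector is (1,1) - i(-3,-2) = (1 + 3i, 1 + 2i).
A real fundamental pair from Re and Im of e^((-1+3i)t)v: X_1 = e^(-t)(cos(3t)·(1,1) + sin(3t)·(-3,-2)), X_2 = e^(-t)(sin(3t)·(1,1) - cos(3t)·(-3,-2)).
General solution: C_1X_1 + C_2X_2.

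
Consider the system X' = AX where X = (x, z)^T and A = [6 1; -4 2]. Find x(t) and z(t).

x(t) = -C_1e^(4t) - C_2te^(4t), z(t) = 2C_1e^(4t) + 2C_2te^(4t) - C_2e^(4t)

Coefficient matrix A = [[6, 1], [-4, 2]].
Characteristic polynomial det(A - λI) = λ^2 - 8λ + 16 = 0.
Single eigenvalue λ = 4 with algebraic multiplicity 2.
Eigenvector v = (-1,2); generalized eigenvector w with (A-λI)w=v is (0,-1).
General solution: e^(4t)[C_1·v + C_2·(t·v + w)].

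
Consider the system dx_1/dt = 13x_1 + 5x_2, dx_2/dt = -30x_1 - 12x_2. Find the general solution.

Coefficient matrix A = [[13, 5], [-30, -12]].
Characteristic polynomial det(A - λI) = λ^2 - λ - 6 = 0.
Eigenvalues λ = 3, -2.
For λ=3: (A-λI) row 1 is [10, 5], so an eigenvector is (-1, 2).
For λ=-2: (A-λI) row 1 is [15, 5], so an eigenvector is (1, -3).
General solution: C_1e^(3t)(-1,2) + C_2e^(-2t)(1,-3).

x_1(t) = -C_1e^(3t) + C_2e^(-2t), x_2(t) = 2C_1e^(3t) - 3C_2e^(-2t)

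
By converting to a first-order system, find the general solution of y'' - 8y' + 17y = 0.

y(t) = K_1e^(4t)cos(t) + K_2e^(4t)sin(t)

Let x_1 = y, x_2 = y'. Then x_1' = x_2 and x_2' = -17x_1 + 8x_2.
A = [[0,1],[-17,8]]; det(A-λI) = λ^2 - 8λ + 17.
Eigenvalues λ = 4 ± i.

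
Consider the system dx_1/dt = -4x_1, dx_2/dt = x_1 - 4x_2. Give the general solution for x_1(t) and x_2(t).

x_1(t) = C_2e^(-4t), x_2(t) = C_1e^(-4t) + C_2te^(-4t) + 2C_2e^(-4t)

Coefficient matrix A = [[-4, 0], [1, -4]].
Characteristic polynomial det(A - λI) = λ^2 + 8λ + 16 = 0.
Single eigenvalue λ = -4 with algebraic multiplicity 2.
Eigenvector v = (0,1); generalized eigenvector w with (A-λI)w=v is (1,2).
General solution: e^(-4t)[C_1·v + C_2·(t·v + w)].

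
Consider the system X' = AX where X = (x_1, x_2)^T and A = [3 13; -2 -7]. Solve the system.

Coefficient matrix A = [[3, 13], [-2, -7]].
Characteristic polynomial det(A - λI) = λ^2 + 4λ + 5 = 0.
Eigenvalues λ = -2 ± i (complex conjugate pair).
For λ=-2+i: an eigenvector is (3,-1) - i(2,-1) = (3 - 2i, -1 + i).
A real fundamental pair from Re and Im of e^((-2+i)t)v: X_1 = e^(-2t)(cos(t)·(3,-1) + sin(t)·(2,-1)), X_2 = e^(-2t)(sin(t)·(3,-1) - cos(t)·(2,-1)).
General solution: K_1X_1 + K_2X_2.

x_1(t) = 2K_1e^(-2t)sin(t) + 3K_1e^(-2t)cos(t) + 3K_2e^(-2t)sin(t) - 2K_2e^(-2t)cos(t), x_2(t) = -K_1e^(-2t)sin(t) - K_1e^(-2t)cos(t) - K_2e^(-2t)sin(t) + K_2e^(-2t)cos(t)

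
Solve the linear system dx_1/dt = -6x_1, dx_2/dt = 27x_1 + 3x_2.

x_1(t) = K_2e^(-6t), x_2(t) = -K_1e^(3t) - 3K_2e^(-6t)

Coefficient matrix A = [[-6, 0], [27, 3]].
Characteristic polynomial det(A - λI) = λ^2 + 3λ - 18 = 0.
Eigenvalues λ = 3, -6.
For λ=3: (A-λI) row 1 is [-9, 0], so an eigenvector is (0, -1).
For λ=-6: (A-λI) row 2 is [27, 9], so an eigenvector is (1, -3).
General solution: K_1e^(3t)(0,-1) + K_2e^(-6t)(1,-3).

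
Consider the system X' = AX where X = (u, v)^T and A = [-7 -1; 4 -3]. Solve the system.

Coefficient matrix A = [[-7, -1], [4, -3]].
Characteristic polynomial det(A - λI) = λ^2 + 10λ + 25 = 0.
Single eigenvalue λ = -5 with algebraic multiplicity 2.
Eigenvector v = (1,-2); generalized eigenvector w with (A-λI)w=v is (-2,3).
General solution: e^(-5t)[K_1·v + K_2·(t·v + w)].

u(t) = K_1e^(-5t) + K_2te^(-5t) - 2K_2e^(-5t), v(t) = -2K_1e^(-5t) - 2K_2te^(-5t) + 3K_2e^(-5t)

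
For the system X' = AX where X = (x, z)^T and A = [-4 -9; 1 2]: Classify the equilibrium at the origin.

stable improper node

A = [[-4,-9],[1,2]]; det(A-λI) = λ^2 + 2λ + 1.
repeated λ = -1 with a single eigenvector.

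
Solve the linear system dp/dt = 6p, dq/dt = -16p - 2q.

p(t) = -C_1e^(6t), q(t) = 2C_1e^(6t) - C_2e^(-2t)

Coefficient matrix A = [[6, 0], [-16, -2]].
Characteristic polynomial det(A - λI) = λ^2 - 4λ - 12 = 0.
Eigenvalues λ = 6, -2.
For λ=6: (A-λI) row 2 is [-16, -8], so an eigenvector is (-1, 2).
For λ=-2: (A-λI) row 1 is [8, 0], so an eigenvector is (0, -1).
General solution: C_1e^(6t)(-1,2) + C_2e^(-2t)(0,-1).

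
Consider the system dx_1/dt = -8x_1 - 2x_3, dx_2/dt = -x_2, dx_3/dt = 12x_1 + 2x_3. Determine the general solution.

Coefficient matrix A = [[-8, 0, -2], [0, -1, 0], [12, 0, 2]].
det(A - λI) = 0 gives eigenvalues λ = -4, -2, -1.
For λ=-4: eigenvector (1,0,-2).
For λ=-2: eigenvector (-1,0,3).
For λ=-1: eigenvector (0,1,0).
General solution: c_1e^(-4t)(1,0,-2) + c_2e^(-2t)(-1,0,3) + c_3e^(-t)(0,1,0).

x_1(t) = c_1e^(-4t) - c_2e^(-2t), x_2(t) = c_3e^(-t), x_3(t) = -2c_1e^(-4t) + 3c_2e^(-2t)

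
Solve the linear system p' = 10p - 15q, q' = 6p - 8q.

p(t) = K_1e^(t)sin(3t) + 2K_1e^(t)cos(3t) + 2K_2e^(t)sin(3t) - K_2e^(t)cos(3t), q(t) = K_1e^(t)sin(3t) + K_1e^(t)cos(3t) + K_2e^(t)sin(3t) - K_2e^(t)cos(3t)

Coefficient matrix A = [[10, -15], [6, -8]].
Characteristic polynomial det(A - λI) = λ^2 - 2λ + 10 = 0.
Eigenvalues λ = 1 ± 3i (complex conjugate pair).
For λ=1+3i: an eigenvector is (2,1) - i(1,1) = (2 - i, 1 - i).
A real fundamental pair from Re and Im of e^((1+3i)t)v: X_1 = e^(t)(cos(3t)·(2,1) + sin(3t)·(1,1)), X_2 = e^(t)(sin(3t)·(2,1) - cos(3t)·(1,1)).
General solution: K_1X_1 + K_2X_2.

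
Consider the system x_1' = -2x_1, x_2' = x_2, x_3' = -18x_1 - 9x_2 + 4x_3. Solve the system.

Coefficient matrix A = [[-2, 0, 0], [0, 1, 0], [-18, -9, 4]].
det(A - λI) = 0 gives eigenvalues λ = 1, -2, 4.
For λ=1: eigenvector (0,1,3).
For λ=-2: eigenvector (1,0,3).
For λ=4: eigenvector (0,0,1).
General solution: K_1e^(t)(0,1,3) + K_2e^(-2t)(1,0,3) + K_3e^(4t)(0,0,1).

x_1(t) = K_2e^(-2t), x_2(t) = K_1e^(t), x_3(t) = 3K_1e^(t) + 3K_2e^(-2t) + K_3e^(4t)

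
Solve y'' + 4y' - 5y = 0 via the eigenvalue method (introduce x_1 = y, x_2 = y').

y(t) = K_1e^(t) + K_2e^(-5t)

Let x_1 = y, x_2 = y'. Then x_1' = x_2 and x_2' = 5x_1 - 4x_2.
A = [[0,1],[5,-4]]; det(A-λI) = λ^2 + 4λ - 5.
Eigenvalues λ = 1, -5 with eigenvectors (1,1), (1,-5).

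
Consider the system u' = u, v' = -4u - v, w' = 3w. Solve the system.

Coefficient matrix A = [[1, 0, 0], [-4, -1, 0], [0, 0, 3]].
det(A - λI) = 0 gives eigenvalues λ = 1, -1, 3.
For λ=1: eigenvector (1,-2,0).
For λ=-1: eigenvector (0,1,0).
For λ=3: eigenvector (0,0,1).
General solution: c_1e^(t)(1,-2,0) + c_2e^(-t)(0,1,0) + c_3e^(3t)(0,0,1).

u(t) = c_1e^(t), v(t) = -2c_1e^(t) + c_2e^(-t), w(t) = c_3e^(3t)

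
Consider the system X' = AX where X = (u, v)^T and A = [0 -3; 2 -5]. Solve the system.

u(t) = 3c_1e^(-2t) + c_2e^(-3t), v(t) = 2c_1e^(-2t) + c_2e^(-3t)

Coefficient matrix A = [[0, -3], [2, -5]].
Characteristic polynomial det(A - λI) = λ^2 + 5λ + 6 = 0.
Eigenvalues λ = -2, -3.
For λ=-2: (A-λI) row 1 is [2, -3], so an eigenvector is (3, 2).
For λ=-3: (A-λI) row 1 is [3, -3], so an eigenvector is (1, 1).
General solution: c_1e^(-2t)(3,2) + c_2e^(-3t)(1,1).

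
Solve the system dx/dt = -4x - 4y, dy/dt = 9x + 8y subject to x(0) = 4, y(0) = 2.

x(t) = -32te^(2t) + 4e^(2t), y(t) = 48te^(2t) + 2e^(2t)

Coefficient matrix A = [[-4, -4], [9, 8]].
Characteristic polynomial det(A - λI) = λ^2 - 4λ + 4 = 0.
Single eigenvalue λ = 2 with algebraic multiplicity 2.
Eigenvector v = (2,-3); generalized eigenvector w with (A-λI)w=v is (-1,1).
General solution: e^(2t)[K_1·v + K_2·(t·v + w)].
Applying x(0)=4, y(0)=2 gives K_1=-6, K_2=-16.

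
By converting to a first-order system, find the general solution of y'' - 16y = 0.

y(t) = c_1e^(4t) + c_2e^(-4t)

Let x_1 = y, x_2 = y'. Then x_1' = x_2 and x_2' = 16x_1.
A = [[0,1],[16,0]]; det(A-λI) = λ^2 - 16.
Eigenvalues λ = 4, -4 with eigenvectors (1,4), (1,-4).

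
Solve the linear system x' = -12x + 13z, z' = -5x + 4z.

x(t) = 2c_1e^(-4t)sin(t) + 3c_1e^(-4t)cos(t) + 3c_2e^(-4t)sin(t) - 2c_2e^(-4t)cos(t), z(t) = c_1e^(-4t)sin(t) + 2c_1e^(-4t)cos(t) + 2c_2e^(-4t)sin(t) - c_2e^(-4t)cos(t)

Coefficient matrix A = [[-12, 13], [-5, 4]].
Characteristic polynomial det(A - λI) = λ^2 + 8λ + 17 = 0.
Eigenvalues λ = -4 ± i (complex conjugate pair).
For λ=-4+i: an eigenvector is (3,2) - i(2,1) = (3 - 2i, 2 - i).
A real fundamental pair from Re and Im of e^((-4+i)t)v: X_1 = e^(-4t)(cos(t)·(3,2) + sin(t)·(2,1)), X_2 = e^(-4t)(sin(t)·(3,2) - cos(t)·(2,1)).
General solution: c_1X_1 + c_2X_2.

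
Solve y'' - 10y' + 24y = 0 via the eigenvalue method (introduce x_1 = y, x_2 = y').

y(t) = K_1e^(6t) + K_2e^(4t)

Let x_1 = y, x_2 = y'. Then x_1' = x_2 and x_2' = -24x_1 + 10x_2.
A = [[0,1],[-24,10]]; det(A-λI) = λ^2 - 10λ + 24.
Eigenvalues λ = 6, 4 with eigenvectors (1,6), (1,4).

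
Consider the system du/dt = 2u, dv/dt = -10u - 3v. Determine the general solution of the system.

Coefficient matrix A = [[2, 0], [-10, -3]].
Characteristic polynomial det(A - λI) = λ^2 + λ - 6 = 0.
Eigenvalues λ = 2, -3.
For λ=2: (A-λI) row 2 is [-10, -5], so an eigenvector is (-1, 2).
For λ=-3: (A-λI) row 1 is [5, 0], so an eigenvector is (0, 1).
General solution: C_1e^(2t)(-1,2) + C_2e^(-3t)(0,1).

u(t) = -C_1e^(2t), v(t) = 2C_1e^(2t) + C_2e^(-3t)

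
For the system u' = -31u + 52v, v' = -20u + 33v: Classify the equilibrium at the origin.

A = [[-31,52],[-20,33]]; det(A-λI) = λ^2 - 2λ + 17.
λ = 1 ± 4i: positive real part.

unstable spiral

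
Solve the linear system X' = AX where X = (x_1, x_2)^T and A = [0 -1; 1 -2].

x_1(t) = c_1e^(-t) + c_2te^(-t) + 2c_2e^(-t), x_2(t) = c_1e^(-t) + c_2te^(-t) + c_2e^(-t)

Coefficient matrix A = [[0, -1], [1, -2]].
Characteristic polynomial det(A - λI) = λ^2 + 2λ + 1 = 0.
Single eigenvalue λ = -1 with algebraic multiplicity 2.
Eigenvector v = (1,1); generalized eigenvector w with (A-λI)w=v is (2,1).
General solution: e^(-t)[c_1·v + c_2·(t·v + w)].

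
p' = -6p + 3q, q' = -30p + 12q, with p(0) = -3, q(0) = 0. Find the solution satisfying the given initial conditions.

Coefficient matrix A = [[-6, 3], [-30, 12]].
Characteristic polynomial det(A - λI) = λ^2 - 6λ + 18 = 0.
Eigenvalues λ = 3 ± 3i (complex conjugate pair).
For λ=3+3i: an eigenvector is (-1,-3) - i(0,1) = (-1, -3 - i).
A real fundamental pair from Re and Im of e^((3+3i)t)v: X_1 = e^(3t)(cos(3t)·(-1,-3) + sin(3t)·(0,1)), X_2 = e^(3t)(sin(3t)·(-1,-3) - cos(3t)·(0,1)).
General solution: c_1X_1 + c_2X_2.
Applying p(0)=-3, q(0)=0 gives c_1=3, c_2=-9.

p(t) = 9e^(3t)sin(3t) - 3e^(3t)cos(3t), q(t) = 30e^(3t)sin(3t)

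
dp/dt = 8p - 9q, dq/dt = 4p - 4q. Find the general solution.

Coefficient matrix A = [[8, -9], [4, -4]].
Characteristic polynomial det(A - λI) = λ^2 - 4λ + 4 = 0.
Single eigenvalue λ = 2 with algebraic multiplicity 2.
Eigenvector v = (3,2); generalized eigenvector w with (A-λI)w=v is (2,1).
General solution: e^(2t)[c_1·v + c_2·(t·v + w)].

p(t) = 3c_1e^(2t) + 3c_2te^(2t) + 2c_2e^(2t), q(t) = 2c_1e^(2t) + 2c_2te^(2t) + c_2e^(2t)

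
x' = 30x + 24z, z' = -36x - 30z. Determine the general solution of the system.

x(t) = 2K_1e^(-6t) + K_2e^(6t), z(t) = -3K_1e^(-6t) - K_2e^(6t)

Coefficient matrix A = [[30, 24], [-36, -30]].
Characteristic polynomial det(A - λI) = λ^2 - 36 = 0.
Eigenvalues λ = -6, 6.
For λ=-6: (A-λI) row 1 is [36, 24], so an eigenvector is (2, -3).
For λ=6: (A-λI) row 1 is [24, 24], so an eigenvector is (1, -1).
General solution: K_1e^(-6t)(2,-3) + K_2e^(6t)(1,-1).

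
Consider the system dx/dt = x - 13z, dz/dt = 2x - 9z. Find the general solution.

Coefficient matrix A = [[1, -13], [2, -9]].
Characteristic polynomial det(A - λI) = λ^2 + 8λ + 17 = 0.
Eigenvalues λ = -4 ± i (complex conjugate pair).
For λ=-4+i: an eigenvector is (3,1) - i(2,1) = (3 - 2i, 1 - i).
A real fundamental pair from Re and Im of e^((-4+i)t)v: X_1 = e^(-4t)(cos(t)·(3,1) + sin(t)·(2,1)), X_2 = e^(-4t)(sin(t)·(3,1) - cos(t)·(2,1)).
General solution: K_1X_1 + K_2X_2.

x(t) = 2K_1e^(-4t)sin(t) + 3K_1e^(-4t)cos(t) + 3K_2e^(-4t)sin(t) - 2K_2e^(-4t)cos(t), z(t) = K_1e^(-4t)sin(t) + K_1e^(-4t)cos(t) + K_2e^(-4t)sin(t) - K_2e^(-4t)cos(t)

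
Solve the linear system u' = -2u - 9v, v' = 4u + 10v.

u(t) = 3K_1e^(4t) + 3K_2te^(4t) + K_2e^(4t), v(t) = -2K_1e^(4t) - 2K_2te^(4t) - K_2e^(4t)

Coefficient matrix A = [[-2, -9], [4, 10]].
Characteristic polynomial det(A - λI) = λ^2 - 8λ + 16 = 0.
Single eigenvalue λ = 4 with algebraic multiplicity 2.
Eigenvector v = (3,-2); generalized eigenvector w with (A-λI)w=v is (1,-1).
General solution: e^(4t)[K_1·v + K_2·(t·v + w)].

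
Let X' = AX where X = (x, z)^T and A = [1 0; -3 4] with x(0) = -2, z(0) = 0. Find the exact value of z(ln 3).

A = [[1,0],[-3,4]]; eigenvalues λ = 1, 4.
Eigenvectors: (1,1) for λ=1, (0,-1) for λ=4.
From the initial condition, c_1 = -2, c_2 = -2.
z(ln 3) = (-2)(3^1)(1) + (-2)(3^4)(-1) = 156.

156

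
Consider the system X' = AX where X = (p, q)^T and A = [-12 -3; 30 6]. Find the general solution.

Coefficient matrix A = [[-12, -3], [30, 6]].
Characteristic polynomial det(A - λI) = λ^2 + 6λ + 18 = 0.
Eigenvalues λ = -3 ± 3i (complex conjugate pair).
For λ=-3+3i: an eigenvector is (-1,3) - i(0,-1) = (-1, 3 + i).
A real fundamental pair from Re and Im of e^((-3+3i)t)v: X_1 = e^(-3t)(cos(3t)·(-1,3) + sin(3t)·(0,-1)), X_2 = e^(-3t)(sin(3t)·(-1,3) - cos(3t)·(0,-1)).
General solution: c_1X_1 + c_2X_2.

p(t) = -c_1e^(-3t)cos(3t) - c_2e^(-3t)sin(3t), q(t) = -c_1e^(-3t)sin(3t) + 3c_1e^(-3t)cos(3t) + 3c_2e^(-3t)sin(3t) + c_2e^(-3t)cos(3t)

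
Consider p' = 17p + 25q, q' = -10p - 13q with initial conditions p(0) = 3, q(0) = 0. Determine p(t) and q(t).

p(t) = 9e^(2t)sin(5t) + 3e^(2t)cos(5t), q(t) = -6e^(2t)sin(5t)

Coefficient matrix A = [[17, 25], [-10, -13]].
Characteristic polynomial det(A - λI) = λ^2 - 4λ + 29 = 0.
Eigenvalues λ = 2 ± 5i (complex conjugate pair).
For λ=2+5i: an eigenvector is (-2,1) - i(-1,1) = (-2 + i, 1 - i).
A real fundamental pair from Re and Im of e^((2+5i)t)v: X_1 = e^(2t)(cos(5t)·(-2,1) + sin(5t)·(-1,1)), X_2 = e^(2t)(sin(5t)·(-2,1) - cos(5t)·(-1,1)).
General solution: C_1X_1 + C_2X_2.
Applying p(0)=3, q(0)=0 gives C_1=-3, C_2=-3.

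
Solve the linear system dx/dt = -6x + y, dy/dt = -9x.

x(t) = -K_1e^(-3t) - K_2te^(-3t) + K_2e^(-3t), y(t) = -3K_1e^(-3t) - 3K_2te^(-3t) + 2K_2e^(-3t)

Coefficient matrix A = [[-6, 1], [-9, 0]].
Characteristic polynomial det(A - λI) = λ^2 + 6λ + 9 = 0.
Single eigenvalue λ = -3 with algebraic multiplicity 2.
Eigenvector v = (-1,-3); generalized eigenvector w with (A-λI)w=v is (1,2).
General solution: e^(-3t)[K_1·v + K_2·(t·v + w)].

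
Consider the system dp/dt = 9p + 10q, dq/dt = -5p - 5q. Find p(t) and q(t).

p(t) = 3C_1e^(2t)sin(t) - C_1e^(2t)cos(t) - C_2e^(2t)sin(t) - 3C_2e^(2t)cos(t), q(t) = -2C_1e^(2t)sin(t) + C_1e^(2t)cos(t) + C_2e^(2t)sin(t) + 2C_2e^(2t)cos(t)

Coefficient matrix A = [[9, 10], [-5, -5]].
Characteristic polynomial det(A - λI) = λ^2 - 4λ + 5 = 0.
Eigenvalues λ = 2 ± i (complex conjugate pair).
For λ=2+i: an eigenvector is (-1,1) - i(3,-2) = (-1 - 3i, 1 + 2i).
A real fundamental pair from Re and Im of e^((2+i)t)v: X_1 = e^(2t)(cos(t)·(-1,1) + sin(t)·(3,-2)), X_2 = e^(2t)(sin(t)·(-1,1) - cos(t)·(3,-2)).
General solution: C_1X_1 + C_2X_2.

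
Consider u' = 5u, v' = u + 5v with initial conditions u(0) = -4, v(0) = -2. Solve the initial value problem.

Coefficient matrix A = [[5, 0], [1, 5]].
Characteristic polynomial det(A - λI) = λ^2 - 10λ + 25 = 0.
Single eigenvalue λ = 5 with algebraic multiplicity 2.
Eigenvector v = (0,-1); generalized eigenvector w with (A-λI)w=v is (-1,-2).
General solution: e^(5t)[C_1·v + C_2·(t·v + w)].
Applying u(0)=-4, v(0)=-2 gives C_1=-6, C_2=4.

u(t) = -4e^(5t), v(t) = -4te^(5t) - 2e^(5t)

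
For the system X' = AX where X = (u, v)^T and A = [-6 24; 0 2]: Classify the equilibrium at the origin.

A = [[-6,24],[0,2]]; det(A-λI) = λ^2 + 4λ - 12.
λ = 2, -6: opposite signs.

saddle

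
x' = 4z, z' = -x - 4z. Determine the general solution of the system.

x(t) = -2c_1e^(-2t) - 2c_2te^(-2t) + c_2e^(-2t), z(t) = c_1e^(-2t) + c_2te^(-2t) - c_2e^(-2t)

Coefficient matrix A = [[0, 4], [-1, -4]].
Characteristic polynomial det(A - λI) = λ^2 + 4λ + 4 = 0.
Single eigenvalue λ = -2 with algebraic multiplicity 2.
Eigenvector v = (-2,1); generalized eigenvector w with (A-λI)w=v is (1,-1).
General solution: e^(-2t)[c_1·v + c_2·(t·v + w)].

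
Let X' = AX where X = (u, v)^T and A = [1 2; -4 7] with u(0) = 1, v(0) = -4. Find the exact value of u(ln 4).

-4736

A = [[1,2],[-4,7]]; eigenvalues λ = 3, 5.
Eigenvectors: (-1,-1) for λ=3, (1,2) for λ=5.
From the initial condition, c_1 = -6, c_2 = -5.
u(ln 4) = (-6)(4^3)(-1) + (-5)(4^5)(1) = -4736.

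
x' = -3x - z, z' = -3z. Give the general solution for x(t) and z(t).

x(t) = -c_1e^(-3t) - c_2te^(-3t) - 3c_2e^(-3t), z(t) = c_2e^(-3t)

Coefficient matrix A = [[-3, -1], [0, -3]].
Characteristic polynomial det(A - λI) = λ^2 + 6λ + 9 = 0.
Single eigenvalue λ = -3 with algebraic multiplicity 2.
Eigenvector v = (-1,0); generalized eigenvector w with (A-λI)w=v is (-3,1).
General solution: e^(-3t)[c_1·v + c_2·(t·v + w)].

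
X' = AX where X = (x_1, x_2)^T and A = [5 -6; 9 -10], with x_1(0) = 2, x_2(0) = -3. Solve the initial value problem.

x_1(t) = 12e^(-t) - 10e^(-4t), x_2(t) = 12e^(-t) - 15e^(-4t)

Coefficient matrix A = [[5, -6], [9, -10]].
Characteristic polynomial det(A - λI) = λ^2 + 5λ + 4 = 0.
Eigenvalues λ = -4, -1.
For λ=-4: (A-λI) row 1 is [9, -6], so an eigenvector is (-2, -3).
For λ=-1: (A-λI) row 1 is [6, -6], so an eigenvector is (1, 1).
General solution: K_1e^(-4t)(-2,-3) + K_2e^(-t)(1,1).
Applying x_1(0)=2, x_2(0)=-3 gives K_1=5, K_2=12.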